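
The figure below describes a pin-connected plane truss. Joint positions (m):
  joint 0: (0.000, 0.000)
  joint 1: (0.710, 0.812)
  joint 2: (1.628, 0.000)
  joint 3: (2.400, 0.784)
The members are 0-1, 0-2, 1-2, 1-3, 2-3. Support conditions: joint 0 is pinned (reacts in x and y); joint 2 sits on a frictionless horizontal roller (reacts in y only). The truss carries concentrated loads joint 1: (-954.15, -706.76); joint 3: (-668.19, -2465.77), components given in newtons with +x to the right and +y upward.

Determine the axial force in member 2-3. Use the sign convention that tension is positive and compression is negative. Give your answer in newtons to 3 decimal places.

-3420.278

N=4 nodes, M=5 members, R=3 reactions → 2N=8, M+R=8
member 0 (0-1): L=1.0786, (cx,cy)=(0.6582,0.7528)
member 1 (0-2): L=1.6280, (cx,cy)=(1.0000,0.0000)
member 2 (1-2): L=1.2256, (cx,cy)=(0.7490,-0.6625)
member 3 (1-3): L=1.6902, (cx,cy)=(0.9999,-0.0166)
member 4 (2-3): L=1.1003, (cx,cy)=(0.7016,0.7125)
solve A·x = −loads:
  F[0-1] = -35.7891 N (compression)
  F[0-2] = -1598.7821 N (compression)
  F[1-2] = -1069.3818 N (compression)
  F[1-3] = +1731.8263 N (tension)
  F[2-3] = -3420.2780 N (compression)
  Rx@0 = +1622.3400 N
  Ry@0 = +26.9423 N
  Ry@2 = +3145.5877 N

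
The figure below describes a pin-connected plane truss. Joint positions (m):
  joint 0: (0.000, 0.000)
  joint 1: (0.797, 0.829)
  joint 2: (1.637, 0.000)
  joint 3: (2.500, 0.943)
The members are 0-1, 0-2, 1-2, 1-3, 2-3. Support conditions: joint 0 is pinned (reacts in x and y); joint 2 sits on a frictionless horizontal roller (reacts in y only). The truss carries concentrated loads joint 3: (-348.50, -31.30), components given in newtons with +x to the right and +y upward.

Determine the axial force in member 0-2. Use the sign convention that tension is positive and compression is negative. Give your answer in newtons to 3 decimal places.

-171.358

N=4 nodes, M=5 members, R=3 reactions → 2N=8, M+R=8
member 0 (0-1): L=1.1500, (cx,cy)=(0.6931,0.7209)
member 1 (0-2): L=1.6370, (cx,cy)=(1.0000,0.0000)
member 2 (1-2): L=1.1802, (cx,cy)=(0.7118,-0.7024)
member 3 (1-3): L=1.7068, (cx,cy)=(0.9978,0.0668)
member 4 (2-3): L=1.2783, (cx,cy)=(0.6751,0.7377)
solve A·x = −loads:
  F[0-1] = -255.5946 N (compression)
  F[0-2] = -171.3585 N (compression)
  F[1-2] = +229.8378 N (tension)
  F[1-3] = -341.4916 N (compression)
  F[2-3] = -11.5105 N (compression)
  Rx@0 = +348.5000 N
  Ry@0 = +184.2539 N
  Ry@2 = -152.9539 N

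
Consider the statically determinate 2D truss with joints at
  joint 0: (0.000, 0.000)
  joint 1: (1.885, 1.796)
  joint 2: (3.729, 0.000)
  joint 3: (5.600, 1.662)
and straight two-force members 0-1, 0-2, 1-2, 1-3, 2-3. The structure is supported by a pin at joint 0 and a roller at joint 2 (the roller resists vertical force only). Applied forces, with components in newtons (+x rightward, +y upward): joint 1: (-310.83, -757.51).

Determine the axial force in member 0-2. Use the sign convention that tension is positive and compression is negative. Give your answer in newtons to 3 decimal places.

N=4 nodes, M=5 members, R=3 reactions → 2N=8, M+R=8
member 0 (0-1): L=2.6036, (cx,cy)=(0.7240,0.6898)
member 1 (0-2): L=3.7290, (cx,cy)=(1.0000,0.0000)
member 2 (1-2): L=2.5741, (cx,cy)=(0.7164,-0.6977)
member 3 (1-3): L=3.7174, (cx,cy)=(0.9994,-0.0360)
member 4 (2-3): L=2.5026, (cx,cy)=(0.7476,0.6641)
solve A·x = −loads:
  F[0-1] = -760.0598 N (compression)
  F[0-2] = +239.4471 N (tension)
  F[1-2] = -334.2510 N (compression)
  F[1-3] = -0.0000 N (compression)
  F[2-3] = +0.0000 N (tension)
  Rx@0 = +310.8300 N
  Ry@0 = +524.2958 N
  Ry@2 = +233.2142 N

239.447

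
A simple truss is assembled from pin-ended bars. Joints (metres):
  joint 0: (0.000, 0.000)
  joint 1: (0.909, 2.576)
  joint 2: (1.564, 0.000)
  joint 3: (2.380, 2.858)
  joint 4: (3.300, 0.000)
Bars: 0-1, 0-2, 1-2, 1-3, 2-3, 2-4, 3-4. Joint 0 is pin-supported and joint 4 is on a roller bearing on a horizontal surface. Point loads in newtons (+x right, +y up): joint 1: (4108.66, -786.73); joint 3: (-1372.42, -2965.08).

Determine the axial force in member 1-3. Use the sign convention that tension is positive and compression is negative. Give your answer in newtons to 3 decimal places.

N=5 nodes, M=7 members, R=3 reactions → 2N=10, M+R=10
member 0 (0-1): L=2.7317, (cx,cy)=(0.3328,0.9430)
member 1 (0-2): L=1.5640, (cx,cy)=(1.0000,0.0000)
member 2 (1-2): L=2.6580, (cx,cy)=(0.2464,-0.9692)
member 3 (1-3): L=1.4978, (cx,cy)=(0.9821,0.1883)
member 4 (2-3): L=2.9722, (cx,cy)=(0.2745,0.9616)
member 5 (2-4): L=1.7360, (cx,cy)=(1.0000,0.0000)
member 6 (3-4): L=3.0024, (cx,cy)=(0.3064,-0.9519)
solve A·x = −loads:
  F[0-1] = +659.5854 N (tension)
  F[0-2] = +2516.7546 N (tension)
  F[1-2] = -2119.5388 N (compression)
  F[1-3] = -3428.1694 N (compression)
  F[2-3] = +2136.2606 N (tension)
  F[2-4] = +1407.9431 N (tension)
  F[3-4] = -4594.8322 N (compression)
  Rx@0 = -2736.2400 N
  Ry@0 = -621.9960 N
  Ry@4 = +4373.8060 N

-3428.169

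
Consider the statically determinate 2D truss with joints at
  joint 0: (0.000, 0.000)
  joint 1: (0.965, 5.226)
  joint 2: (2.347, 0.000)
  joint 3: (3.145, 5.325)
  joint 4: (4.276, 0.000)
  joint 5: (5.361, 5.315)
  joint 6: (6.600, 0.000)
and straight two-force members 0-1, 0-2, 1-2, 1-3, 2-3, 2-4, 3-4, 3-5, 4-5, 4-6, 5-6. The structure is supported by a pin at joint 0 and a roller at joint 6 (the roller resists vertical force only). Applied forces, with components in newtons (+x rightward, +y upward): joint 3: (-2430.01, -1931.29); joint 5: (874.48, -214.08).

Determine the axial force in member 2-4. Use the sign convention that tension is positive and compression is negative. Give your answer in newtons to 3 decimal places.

N=7 nodes, M=11 members, R=3 reactions → 2N=14, M+R=14
member 0 (0-1): L=5.3143, (cx,cy)=(0.1816,0.9834)
member 1 (0-2): L=2.3470, (cx,cy)=(1.0000,0.0000)
member 2 (1-2): L=5.4056, (cx,cy)=(0.2557,-0.9668)
member 3 (1-3): L=2.1822, (cx,cy)=(0.9990,0.0454)
member 4 (2-3): L=5.3845, (cx,cy)=(0.1482,0.9890)
member 5 (2-4): L=1.9290, (cx,cy)=(1.0000,0.0000)
member 6 (3-4): L=5.4438, (cx,cy)=(0.2078,-0.9782)
member 7 (3-5): L=2.2160, (cx,cy)=(1.0000,-0.0045)
member 8 (4-5): L=5.4246, (cx,cy)=(0.2000,0.9798)
member 9 (4-6): L=2.3240, (cx,cy)=(1.0000,0.0000)
member 10 (5-6): L=5.4575, (cx,cy)=(0.2270,-0.9739)
solve A·x = −loads:
  F[0-1] = -2346.5550 N (compression)
  F[0-2] = -1129.4335 N (compression)
  F[1-2] = +2338.7647 N (tension)
  F[1-3] = -1025.0774 N (compression)
  F[2-3] = -2286.2888 N (compression)
  F[2-4] = -192.6703 N (compression)
  F[3-4] = +380.0888 N (tension)
  F[3-5] = +988.1932 N (tension)
  F[4-5] = -379.4631 N (compression)
  F[4-6] = -37.8051 N (compression)
  F[5-6] = +166.5227 N (tension)
  Rx@0 = +1555.5300 N
  Ry@0 = +2307.5446 N
  Ry@6 = -162.1746 N

-192.670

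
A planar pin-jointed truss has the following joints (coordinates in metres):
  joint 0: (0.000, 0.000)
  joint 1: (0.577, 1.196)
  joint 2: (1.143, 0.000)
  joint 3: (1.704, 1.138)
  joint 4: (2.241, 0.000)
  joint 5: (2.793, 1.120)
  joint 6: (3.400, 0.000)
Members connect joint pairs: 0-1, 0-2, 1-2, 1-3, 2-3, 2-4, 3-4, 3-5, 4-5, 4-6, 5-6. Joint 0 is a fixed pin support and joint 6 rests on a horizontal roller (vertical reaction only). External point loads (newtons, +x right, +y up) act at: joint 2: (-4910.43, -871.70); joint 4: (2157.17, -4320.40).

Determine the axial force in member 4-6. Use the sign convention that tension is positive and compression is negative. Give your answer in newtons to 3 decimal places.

N=7 nodes, M=11 members, R=3 reactions → 2N=14, M+R=14
member 0 (0-1): L=1.3279, (cx,cy)=(0.4345,0.9007)
member 1 (0-2): L=1.1430, (cx,cy)=(1.0000,0.0000)
member 2 (1-2): L=1.3232, (cx,cy)=(0.4278,-0.9039)
member 3 (1-3): L=1.1285, (cx,cy)=(0.9987,-0.0514)
member 4 (2-3): L=1.2688, (cx,cy)=(0.4422,0.8969)
member 5 (2-4): L=1.0980, (cx,cy)=(1.0000,0.0000)
member 6 (3-4): L=1.2583, (cx,cy)=(0.4268,-0.9044)
member 7 (3-5): L=1.0891, (cx,cy)=(0.9999,-0.0165)
member 8 (4-5): L=1.2486, (cx,cy)=(0.4421,0.8970)
member 9 (4-6): L=1.1590, (cx,cy)=(1.0000,0.0000)
member 10 (5-6): L=1.2739, (cx,cy)=(0.4765,-0.8792)
solve A·x = −loads:
  F[0-1] = -2277.6578 N (compression)
  F[0-2] = -1763.5781 N (compression)
  F[1-2] = +2383.9326 N (tension)
  F[1-3] = -2012.0957 N (compression)
  F[2-3] = -1430.5571 N (compression)
  F[2-4] = +4799.1447 N (tension)
  F[3-4] = +1363.3710 N (tension)
  F[3-5] = -3224.2385 N (compression)
  F[4-5] = +3442.0246 N (tension)
  F[4-6] = +1702.1456 N (tension)
  F[5-6] = -3572.2929 N (compression)
  Rx@0 = +2753.2600 N
  Ry@0 = +2051.4031 N
  Ry@6 = +3140.6969 N

1702.146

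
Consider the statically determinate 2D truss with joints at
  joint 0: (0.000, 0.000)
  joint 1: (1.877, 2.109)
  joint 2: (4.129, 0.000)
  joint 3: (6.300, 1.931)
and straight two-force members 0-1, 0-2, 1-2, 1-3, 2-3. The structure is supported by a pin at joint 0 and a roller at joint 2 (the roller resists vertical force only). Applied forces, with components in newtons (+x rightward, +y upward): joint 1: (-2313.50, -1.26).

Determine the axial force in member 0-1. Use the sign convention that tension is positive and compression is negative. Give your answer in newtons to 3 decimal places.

N=4 nodes, M=5 members, R=3 reactions → 2N=8, M+R=8
member 0 (0-1): L=2.8233, (cx,cy)=(0.6648,0.7470)
member 1 (0-2): L=4.1290, (cx,cy)=(1.0000,0.0000)
member 2 (1-2): L=3.0854, (cx,cy)=(0.7299,-0.6836)
member 3 (1-3): L=4.4266, (cx,cy)=(0.9992,-0.0402)
member 4 (2-3): L=2.9055, (cx,cy)=(0.7472,0.6646)
solve A·x = −loads:
  F[0-1] = -1582.8282 N (compression)
  F[0-2] = -1261.1956 N (compression)
  F[1-2] = +1727.8996 N (tension)
  F[1-3] = +0.0000 N (tension)
  F[2-3] = -0.0000 N (compression)
  Rx@0 = +2313.5000 N
  Ry@0 = +1182.3708 N
  Ry@2 = -1181.1108 N

-1582.828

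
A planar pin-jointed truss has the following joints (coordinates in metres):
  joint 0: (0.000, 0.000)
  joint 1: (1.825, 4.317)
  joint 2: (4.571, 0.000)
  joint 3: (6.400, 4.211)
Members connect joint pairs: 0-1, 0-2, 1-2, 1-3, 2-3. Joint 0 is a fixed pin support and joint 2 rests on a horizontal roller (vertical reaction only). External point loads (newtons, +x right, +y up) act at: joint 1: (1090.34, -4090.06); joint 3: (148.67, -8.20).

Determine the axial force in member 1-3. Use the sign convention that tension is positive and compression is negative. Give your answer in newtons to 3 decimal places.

N=4 nodes, M=5 members, R=3 reactions → 2N=8, M+R=8
member 0 (0-1): L=4.6869, (cx,cy)=(0.3894,0.9211)
member 1 (0-2): L=4.5710, (cx,cy)=(1.0000,0.0000)
member 2 (1-2): L=5.1163, (cx,cy)=(0.5367,-0.8438)
member 3 (1-3): L=4.5762, (cx,cy)=(0.9997,-0.0232)
member 4 (2-3): L=4.5911, (cx,cy)=(0.3984,0.9172)
solve A·x = −loads:
  F[0-1] = -1397.3695 N (compression)
  F[0-2] = +1783.1212 N (tension)
  F[1-2] = -3326.1211 N (compression)
  F[1-3] = +150.7553 N (tension)
  F[2-3] = -5.1329 N (compression)
  Rx@0 = -1239.0100 N
  Ry@0 = +1287.0837 N
  Ry@2 = +2811.1763 N

150.755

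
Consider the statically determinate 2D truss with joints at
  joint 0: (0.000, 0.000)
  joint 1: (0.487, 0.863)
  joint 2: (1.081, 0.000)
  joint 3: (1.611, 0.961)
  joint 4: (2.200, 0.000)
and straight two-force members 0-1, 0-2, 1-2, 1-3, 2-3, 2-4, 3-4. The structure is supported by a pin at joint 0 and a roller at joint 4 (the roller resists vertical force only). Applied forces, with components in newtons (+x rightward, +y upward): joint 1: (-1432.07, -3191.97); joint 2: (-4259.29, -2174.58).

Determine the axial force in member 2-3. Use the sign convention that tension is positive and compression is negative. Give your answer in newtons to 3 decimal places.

N=5 nodes, M=7 members, R=3 reactions → 2N=10, M+R=10
member 0 (0-1): L=0.9909, (cx,cy)=(0.4915,0.8709)
member 1 (0-2): L=1.0810, (cx,cy)=(1.0000,0.0000)
member 2 (1-2): L=1.0477, (cx,cy)=(0.5670,-0.8237)
member 3 (1-3): L=1.1283, (cx,cy)=(0.9962,0.0869)
member 4 (2-3): L=1.0975, (cx,cy)=(0.4829,0.8757)
member 5 (2-4): L=1.1190, (cx,cy)=(1.0000,0.0000)
member 6 (3-4): L=1.1271, (cx,cy)=(0.5226,-0.8526)
solve A·x = −loads:
  F[0-1] = -4768.8734 N (compression)
  F[0-2] = -3347.6562 N (compression)
  F[1-2] = +1009.8413 N (tension)
  F[1-3] = -1489.8185 N (compression)
  F[2-3] = +1533.4055 N (tension)
  F[2-4] = +743.6561 N (tension)
  F[3-4] = -1423.0962 N (compression)
  Rx@0 = +5691.3600 N
  Ry@0 = +4153.2164 N
  Ry@4 = +1213.3336 N

1533.406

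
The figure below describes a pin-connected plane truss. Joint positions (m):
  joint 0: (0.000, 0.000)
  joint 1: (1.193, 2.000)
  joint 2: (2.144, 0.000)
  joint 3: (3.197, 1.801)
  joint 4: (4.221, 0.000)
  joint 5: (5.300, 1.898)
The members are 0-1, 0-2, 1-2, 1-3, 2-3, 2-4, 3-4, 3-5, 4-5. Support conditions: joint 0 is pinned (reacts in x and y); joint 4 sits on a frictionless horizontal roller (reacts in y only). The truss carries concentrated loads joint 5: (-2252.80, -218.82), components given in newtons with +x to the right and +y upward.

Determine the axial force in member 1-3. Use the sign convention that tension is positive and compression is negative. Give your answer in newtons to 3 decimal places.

-1082.098

N=6 nodes, M=9 members, R=3 reactions → 2N=12, M+R=12
member 0 (0-1): L=2.3288, (cx,cy)=(0.5123,0.8588)
member 1 (0-2): L=2.1440, (cx,cy)=(1.0000,0.0000)
member 2 (1-2): L=2.2146, (cx,cy)=(0.4294,-0.9031)
member 3 (1-3): L=2.0139, (cx,cy)=(0.9951,-0.0988)
member 4 (2-3): L=2.0862, (cx,cy)=(0.5047,0.8633)
member 5 (2-4): L=2.0770, (cx,cy)=(1.0000,0.0000)
member 6 (3-4): L=2.0718, (cx,cy)=(0.4943,-0.8693)
member 7 (3-5): L=2.1052, (cx,cy)=(0.9989,0.0461)
member 8 (4-5): L=2.1833, (cx,cy)=(0.4942,0.8693)
solve A·x = −loads:
  F[0-1] = -1114.3827 N (compression)
  F[0-2] = -1681.9197 N (compression)
  F[1-2] = +1178.1364 N (tension)
  F[1-3] = -1082.0977 N (compression)
  F[2-3] = -1232.4910 N (compression)
  F[2-4] = -553.9169 N (compression)
  F[3-4] = +984.9585 N (tension)
  F[3-5] = -2188.0389 N (compression)
  F[4-5] = -135.7406 N (compression)
  Rx@0 = +2252.8000 N
  Ry@0 = +957.0499 N
  Ry@4 = -738.2299 N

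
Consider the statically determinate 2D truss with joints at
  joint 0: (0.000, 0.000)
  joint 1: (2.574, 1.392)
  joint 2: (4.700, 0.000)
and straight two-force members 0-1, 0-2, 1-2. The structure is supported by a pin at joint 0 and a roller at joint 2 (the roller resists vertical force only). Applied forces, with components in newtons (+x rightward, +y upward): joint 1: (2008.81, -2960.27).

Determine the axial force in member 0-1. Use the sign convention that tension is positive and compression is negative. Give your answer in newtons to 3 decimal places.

N=3 nodes, M=3 members, R=3 reactions → 2N=6, M+R=6
member 0 (0-1): L=2.9263, (cx,cy)=(0.8796,0.4757)
member 1 (0-2): L=4.7000, (cx,cy)=(1.0000,0.0000)
member 2 (1-2): L=2.5412, (cx,cy)=(0.8366,-0.5478)
solve A·x = −loads:
  F[0-1] = -1564.2590 N (compression)
  F[0-2] = +3384.7537 N (tension)
  F[1-2] = -4045.7344 N (compression)
  Rx@0 = -2008.8100 N
  Ry@0 = +744.1001 N
  Ry@2 = +2216.1699 N

-1564.259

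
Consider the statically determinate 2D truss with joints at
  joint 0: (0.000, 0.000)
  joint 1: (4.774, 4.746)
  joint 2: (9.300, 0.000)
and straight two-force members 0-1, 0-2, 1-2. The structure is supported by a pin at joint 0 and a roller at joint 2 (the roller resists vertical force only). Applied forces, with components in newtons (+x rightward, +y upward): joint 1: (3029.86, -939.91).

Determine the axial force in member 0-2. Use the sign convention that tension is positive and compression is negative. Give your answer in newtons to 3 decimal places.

1934.653

N=3 nodes, M=3 members, R=3 reactions → 2N=6, M+R=6
member 0 (0-1): L=6.7317, (cx,cy)=(0.7092,0.7050)
member 1 (0-2): L=9.3000, (cx,cy)=(1.0000,0.0000)
member 2 (1-2): L=6.5581, (cx,cy)=(0.6901,-0.7237)
solve A·x = −loads:
  F[0-1] = +1544.3206 N (tension)
  F[0-2] = +1934.6534 N (tension)
  F[1-2] = -2803.2980 N (compression)
  Rx@0 = -3029.8600 N
  Ry@0 = -1088.7831 N
  Ry@2 = +2028.6931 N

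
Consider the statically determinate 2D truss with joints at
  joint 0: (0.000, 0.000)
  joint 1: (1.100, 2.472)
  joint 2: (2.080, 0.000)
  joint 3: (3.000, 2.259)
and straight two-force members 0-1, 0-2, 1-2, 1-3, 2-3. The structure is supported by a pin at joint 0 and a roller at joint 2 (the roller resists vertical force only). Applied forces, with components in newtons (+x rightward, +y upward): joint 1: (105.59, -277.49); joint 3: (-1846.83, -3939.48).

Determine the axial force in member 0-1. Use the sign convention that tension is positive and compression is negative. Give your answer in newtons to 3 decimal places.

N=4 nodes, M=5 members, R=3 reactions → 2N=8, M+R=8
member 0 (0-1): L=2.7057, (cx,cy)=(0.4065,0.9136)
member 1 (0-2): L=2.0800, (cx,cy)=(1.0000,0.0000)
member 2 (1-2): L=2.6592, (cx,cy)=(0.3685,-0.9296)
member 3 (1-3): L=1.9119, (cx,cy)=(0.9938,-0.1114)
member 4 (2-3): L=2.4392, (cx,cy)=(0.3772,0.9261)
solve A·x = −loads:
  F[0-1] = -293.9405 N (compression)
  F[0-2] = -1621.7385 N (compression)
  F[1-2] = +18.3456 N (tension)
  F[1-3] = -233.3049 N (compression)
  F[2-3] = -4281.7192 N (compression)
  Rx@0 = +1741.2400 N
  Ry@0 = +268.5524 N
  Ry@2 = +3948.4176 N

-293.941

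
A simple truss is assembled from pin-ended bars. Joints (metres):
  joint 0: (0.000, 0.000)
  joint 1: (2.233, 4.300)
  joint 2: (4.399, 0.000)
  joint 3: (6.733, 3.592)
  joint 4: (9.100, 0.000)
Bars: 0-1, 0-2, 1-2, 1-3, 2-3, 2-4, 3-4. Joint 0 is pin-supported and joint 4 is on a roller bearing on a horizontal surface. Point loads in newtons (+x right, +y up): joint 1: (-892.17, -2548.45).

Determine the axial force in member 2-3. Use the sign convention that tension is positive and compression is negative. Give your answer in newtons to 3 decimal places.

N=5 nodes, M=7 members, R=3 reactions → 2N=10, M+R=10
member 0 (0-1): L=4.8452, (cx,cy)=(0.4609,0.8875)
member 1 (0-2): L=4.3990, (cx,cy)=(1.0000,0.0000)
member 2 (1-2): L=4.8147, (cx,cy)=(0.4499,-0.8931)
member 3 (1-3): L=4.5554, (cx,cy)=(0.9878,-0.1554)
member 4 (2-3): L=4.2837, (cx,cy)=(0.5449,0.8385)
member 5 (2-4): L=4.7010, (cx,cy)=(1.0000,0.0000)
member 6 (3-4): L=4.3018, (cx,cy)=(0.5502,-0.8350)
solve A·x = −loads:
  F[0-1] = -2641.9757 N (compression)
  F[0-2] = +325.4249 N (tension)
  F[1-2] = -185.5439 N (compression)
  F[1-3] = -244.9306 N (compression)
  F[2-3] = +197.6177 N (tension)
  F[2-4] = +134.2809 N (tension)
  F[3-4] = -244.0406 N (compression)
  Rx@0 = +892.1700 N
  Ry@0 = +2344.6744 N
  Ry@4 = +203.7756 N

197.618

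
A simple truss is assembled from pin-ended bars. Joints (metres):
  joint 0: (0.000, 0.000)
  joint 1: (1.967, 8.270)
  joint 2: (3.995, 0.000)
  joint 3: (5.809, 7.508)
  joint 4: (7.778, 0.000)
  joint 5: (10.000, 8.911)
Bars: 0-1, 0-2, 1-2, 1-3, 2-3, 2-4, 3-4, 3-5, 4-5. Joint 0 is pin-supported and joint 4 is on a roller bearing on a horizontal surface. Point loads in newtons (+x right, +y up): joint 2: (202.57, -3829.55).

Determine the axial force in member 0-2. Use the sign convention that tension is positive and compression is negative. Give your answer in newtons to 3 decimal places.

645.581

N=6 nodes, M=9 members, R=3 reactions → 2N=12, M+R=12
member 0 (0-1): L=8.5007, (cx,cy)=(0.2314,0.9729)
member 1 (0-2): L=3.9950, (cx,cy)=(1.0000,0.0000)
member 2 (1-2): L=8.5150, (cx,cy)=(0.2382,-0.9712)
member 3 (1-3): L=3.9168, (cx,cy)=(0.9809,-0.1945)
member 4 (2-3): L=7.7240, (cx,cy)=(0.2349,0.9720)
member 5 (2-4): L=3.7830, (cx,cy)=(1.0000,0.0000)
member 6 (3-4): L=7.7619, (cx,cy)=(0.2537,-0.9673)
member 7 (3-5): L=4.4196, (cx,cy)=(0.9483,0.3174)
member 8 (4-5): L=9.1839, (cx,cy)=(0.2419,0.9703)
solve A·x = −loads:
  F[0-1] = -1914.5451 N (compression)
  F[0-2] = +645.5815 N (tension)
  F[1-2] = +2110.9047 N (tension)
  F[1-3] = -964.1817 N (compression)
  F[2-3] = +1830.5875 N (tension)
  F[2-4] = +515.8436 N (tension)
  F[3-4] = -2033.4810 N (compression)
  F[3-5] = -0.0000 N (tension)
  F[4-5] = +0.0000 N (tension)
  Rx@0 = -202.5700 N
  Ry@0 = +1862.5852 N
  Ry@4 = +1966.9648 N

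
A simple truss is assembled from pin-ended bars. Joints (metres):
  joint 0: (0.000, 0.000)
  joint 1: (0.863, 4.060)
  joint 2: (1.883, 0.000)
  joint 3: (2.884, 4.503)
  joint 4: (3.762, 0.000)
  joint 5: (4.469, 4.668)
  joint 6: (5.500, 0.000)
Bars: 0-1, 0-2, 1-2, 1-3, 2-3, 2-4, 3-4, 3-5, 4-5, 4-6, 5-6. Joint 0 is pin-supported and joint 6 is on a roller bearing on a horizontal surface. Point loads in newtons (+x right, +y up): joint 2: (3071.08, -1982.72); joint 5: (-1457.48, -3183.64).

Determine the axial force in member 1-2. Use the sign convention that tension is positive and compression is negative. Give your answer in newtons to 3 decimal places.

N=7 nodes, M=11 members, R=3 reactions → 2N=14, M+R=14
member 0 (0-1): L=4.1507, (cx,cy)=(0.2079,0.9781)
member 1 (0-2): L=1.8830, (cx,cy)=(1.0000,0.0000)
member 2 (1-2): L=4.1862, (cx,cy)=(0.2437,-0.9699)
member 3 (1-3): L=2.0690, (cx,cy)=(0.9768,0.2141)
member 4 (2-3): L=4.6129, (cx,cy)=(0.2170,0.9762)
member 5 (2-4): L=1.8790, (cx,cy)=(1.0000,0.0000)
member 6 (3-4): L=4.5878, (cx,cy)=(0.1914,-0.9815)
member 7 (3-5): L=1.5936, (cx,cy)=(0.9946,0.1035)
member 8 (4-5): L=4.7212, (cx,cy)=(0.1497,0.9887)
member 9 (4-6): L=1.7380, (cx,cy)=(1.0000,0.0000)
member 10 (5-6): L=4.7805, (cx,cy)=(0.2157,-0.9765)
solve A·x = −loads:
  F[0-1] = -3207.8009 N (compression)
  F[0-2] = +2280.5544 N (tension)
  F[1-2] = +2923.4732 N (tension)
  F[1-3] = -1412.0339 N (compression)
  F[2-3] = -873.4550 N (compression)
  F[2-4] = +111.3459 N (tension)
  F[3-4] = +990.2383 N (tension)
  F[3-5] = -1767.8368 N (compression)
  F[4-5] = -983.0197 N (compression)
  F[4-6] = +448.0610 N (tension)
  F[5-6] = -2077.5519 N (compression)
  Rx@0 = -1613.6000 N
  Ry@0 = +3137.6996 N
  Ry@6 = +2028.6604 N

2923.473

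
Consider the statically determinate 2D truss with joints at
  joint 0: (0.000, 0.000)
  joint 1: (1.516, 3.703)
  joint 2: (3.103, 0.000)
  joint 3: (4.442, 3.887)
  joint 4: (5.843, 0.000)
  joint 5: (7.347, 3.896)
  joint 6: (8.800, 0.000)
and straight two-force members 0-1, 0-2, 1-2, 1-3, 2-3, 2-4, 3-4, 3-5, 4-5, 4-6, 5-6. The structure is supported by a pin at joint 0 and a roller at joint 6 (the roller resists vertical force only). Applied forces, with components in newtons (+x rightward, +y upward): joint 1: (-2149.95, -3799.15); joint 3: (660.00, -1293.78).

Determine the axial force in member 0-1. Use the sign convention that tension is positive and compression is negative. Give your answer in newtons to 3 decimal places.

-4752.879

N=7 nodes, M=11 members, R=3 reactions → 2N=14, M+R=14
member 0 (0-1): L=4.0013, (cx,cy)=(0.3789,0.9254)
member 1 (0-2): L=3.1030, (cx,cy)=(1.0000,0.0000)
member 2 (1-2): L=4.0287, (cx,cy)=(0.3939,-0.9191)
member 3 (1-3): L=2.9318, (cx,cy)=(0.9980,0.0628)
member 4 (2-3): L=4.1112, (cx,cy)=(0.3257,0.9455)
member 5 (2-4): L=2.7400, (cx,cy)=(1.0000,0.0000)
member 6 (3-4): L=4.1318, (cx,cy)=(0.3391,-0.9408)
member 7 (3-5): L=2.9050, (cx,cy)=(1.0000,0.0031)
member 8 (4-5): L=4.1762, (cx,cy)=(0.3601,0.9329)
member 9 (4-6): L=2.9570, (cx,cy)=(1.0000,0.0000)
member 10 (5-6): L=4.1581, (cx,cy)=(0.3494,-0.9370)
solve A·x = −loads:
  F[0-1] = -4752.8789 N (compression)
  F[0-2] = +310.8023 N (tension)
  F[1-2] = +658.2664 N (tension)
  F[1-3] = +90.0714 N (tension)
  F[2-3] = -639.9356 N (compression)
  F[2-4] = +778.5321 N (tension)
  F[3-4] = -739.8561 N (compression)
  F[3-5] = -527.6647 N (compression)
  F[4-5] = +746.0874 N (tension)
  F[4-6] = +258.9706 N (tension)
  F[5-6] = -741.1100 N (compression)
  Rx@0 = +1489.9500 N
  Ry@0 = +4398.5394 N
  Ry@6 = +694.3906 N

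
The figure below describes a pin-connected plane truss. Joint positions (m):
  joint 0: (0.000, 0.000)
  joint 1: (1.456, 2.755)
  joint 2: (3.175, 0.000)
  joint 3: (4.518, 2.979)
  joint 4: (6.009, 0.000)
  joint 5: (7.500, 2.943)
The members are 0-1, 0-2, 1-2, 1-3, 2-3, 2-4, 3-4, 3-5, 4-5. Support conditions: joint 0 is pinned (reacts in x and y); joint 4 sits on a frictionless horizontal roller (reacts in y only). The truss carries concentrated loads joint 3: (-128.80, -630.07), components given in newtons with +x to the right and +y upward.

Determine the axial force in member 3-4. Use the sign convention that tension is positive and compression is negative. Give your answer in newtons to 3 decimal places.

-458.351

N=6 nodes, M=9 members, R=3 reactions → 2N=12, M+R=12
member 0 (0-1): L=3.1161, (cx,cy)=(0.4673,0.8841)
member 1 (0-2): L=3.1750, (cx,cy)=(1.0000,0.0000)
member 2 (1-2): L=3.2473, (cx,cy)=(0.5294,-0.8484)
member 3 (1-3): L=3.0702, (cx,cy)=(0.9973,0.0730)
member 4 (2-3): L=3.2677, (cx,cy)=(0.4110,0.9116)
member 5 (2-4): L=2.8340, (cx,cy)=(1.0000,0.0000)
member 6 (3-4): L=3.3313, (cx,cy)=(0.4476,-0.8942)
member 7 (3-5): L=2.9822, (cx,cy)=(0.9999,-0.0121)
member 8 (4-5): L=3.2991, (cx,cy)=(0.4519,0.8921)
solve A·x = −loads:
  F[0-1] = -249.0504 N (compression)
  F[0-2] = -12.4303 N (compression)
  F[1-2] = +238.6126 N (tension)
  F[1-3] = -243.3307 N (compression)
  F[2-3] = -222.0589 N (compression)
  F[2-4] = +205.1457 N (tension)
  F[3-4] = -458.3506 N (compression)
  F[3-5] = -0.0000 N (tension)
  F[4-5] = +0.0000 N (tension)
  Rx@0 = +128.8000 N
  Ry@0 = +220.1913 N
  Ry@4 = +409.8787 N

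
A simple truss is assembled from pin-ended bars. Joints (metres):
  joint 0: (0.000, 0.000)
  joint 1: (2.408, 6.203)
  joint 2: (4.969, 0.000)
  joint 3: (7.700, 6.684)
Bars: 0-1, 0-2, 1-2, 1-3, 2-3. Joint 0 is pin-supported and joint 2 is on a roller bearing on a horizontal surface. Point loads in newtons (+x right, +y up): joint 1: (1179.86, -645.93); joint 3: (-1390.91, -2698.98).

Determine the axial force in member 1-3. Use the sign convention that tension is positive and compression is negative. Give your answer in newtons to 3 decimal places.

N=4 nodes, M=5 members, R=3 reactions → 2N=8, M+R=8
member 0 (0-1): L=6.6540, (cx,cy)=(0.3619,0.9322)
member 1 (0-2): L=4.9690, (cx,cy)=(1.0000,0.0000)
member 2 (1-2): L=6.7109, (cx,cy)=(0.3816,-0.9243)
member 3 (1-3): L=5.3138, (cx,cy)=(0.9959,0.0905)
member 4 (2-3): L=7.2204, (cx,cy)=(0.3782,0.9257)
solve A·x = −loads:
  F[0-1] = +807.0699 N (tension)
  F[0-2] = -503.1187 N (compression)
  F[1-2] = -1542.2129 N (compression)
  F[1-3] = -300.4871 N (compression)
  F[2-3] = -2886.1954 N (compression)
  Rx@0 = +211.0500 N
  Ry@0 = -752.3680 N
  Ry@2 = +4097.2780 N

-300.487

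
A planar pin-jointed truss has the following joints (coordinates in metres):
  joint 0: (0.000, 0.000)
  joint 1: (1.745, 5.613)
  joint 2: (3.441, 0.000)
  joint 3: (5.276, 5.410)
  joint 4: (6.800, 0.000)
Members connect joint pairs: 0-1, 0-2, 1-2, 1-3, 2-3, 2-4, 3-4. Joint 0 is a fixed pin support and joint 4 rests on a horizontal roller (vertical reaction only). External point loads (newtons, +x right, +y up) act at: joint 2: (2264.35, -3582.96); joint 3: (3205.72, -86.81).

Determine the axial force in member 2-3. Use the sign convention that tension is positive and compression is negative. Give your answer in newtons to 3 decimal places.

4615.972

N=5 nodes, M=7 members, R=3 reactions → 2N=10, M+R=10
member 0 (0-1): L=5.8780, (cx,cy)=(0.2969,0.9549)
member 1 (0-2): L=3.4410, (cx,cy)=(1.0000,0.0000)
member 2 (1-2): L=5.8636, (cx,cy)=(0.2892,-0.9573)
member 3 (1-3): L=3.5368, (cx,cy)=(0.9984,-0.0574)
member 4 (2-3): L=5.7127, (cx,cy)=(0.3212,0.9470)
member 5 (2-4): L=3.3590, (cx,cy)=(1.0000,0.0000)
member 6 (3-4): L=5.6206, (cx,cy)=(0.2711,-0.9625)
solve A·x = −loads:
  F[0-1] = +797.0325 N (tension)
  F[0-2] = +5233.4549 N (tension)
  F[1-2] = -823.6029 N (compression)
  F[1-3] = +475.6185 N (tension)
  F[2-3] = +4615.9724 N (tension)
  F[2-4] = +1248.1787 N (tension)
  F[3-4] = -4603.3210 N (compression)
  Rx@0 = -5470.0700 N
  Ry@0 = -761.1006 N
  Ry@4 = +4430.8706 N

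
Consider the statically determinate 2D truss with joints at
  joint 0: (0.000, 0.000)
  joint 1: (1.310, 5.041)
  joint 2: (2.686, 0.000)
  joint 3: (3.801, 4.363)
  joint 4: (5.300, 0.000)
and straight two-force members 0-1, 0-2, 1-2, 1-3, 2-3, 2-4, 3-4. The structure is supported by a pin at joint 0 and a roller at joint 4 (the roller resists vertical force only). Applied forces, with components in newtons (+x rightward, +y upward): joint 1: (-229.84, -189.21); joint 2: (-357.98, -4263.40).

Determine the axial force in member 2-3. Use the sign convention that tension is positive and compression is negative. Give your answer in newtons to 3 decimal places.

N=5 nodes, M=7 members, R=3 reactions → 2N=10, M+R=10
member 0 (0-1): L=5.2084, (cx,cy)=(0.2515,0.9679)
member 1 (0-2): L=2.6860, (cx,cy)=(1.0000,0.0000)
member 2 (1-2): L=5.2254, (cx,cy)=(0.2633,-0.9647)
member 3 (1-3): L=2.5816, (cx,cy)=(0.9649,-0.2626)
member 4 (2-3): L=4.5032, (cx,cy)=(0.2476,0.9689)
member 5 (2-4): L=2.6140, (cx,cy)=(1.0000,0.0000)
member 6 (3-4): L=4.6133, (cx,cy)=(0.3249,-0.9457)
solve A·x = −loads:
  F[0-1] = -2545.6256 N (compression)
  F[0-2] = +52.4434 N (tension)
  F[1-2] = +2672.1174 N (tension)
  F[1-3] = -1154.5954 N (compression)
  F[2-3] = +1739.7637 N (tension)
  F[2-4] = +683.3000 N (tension)
  F[3-4] = -2102.9253 N (compression)
  Rx@0 = +587.8200 N
  Ry@0 = +2463.7923 N
  Ry@4 = +1988.8177 N

1739.764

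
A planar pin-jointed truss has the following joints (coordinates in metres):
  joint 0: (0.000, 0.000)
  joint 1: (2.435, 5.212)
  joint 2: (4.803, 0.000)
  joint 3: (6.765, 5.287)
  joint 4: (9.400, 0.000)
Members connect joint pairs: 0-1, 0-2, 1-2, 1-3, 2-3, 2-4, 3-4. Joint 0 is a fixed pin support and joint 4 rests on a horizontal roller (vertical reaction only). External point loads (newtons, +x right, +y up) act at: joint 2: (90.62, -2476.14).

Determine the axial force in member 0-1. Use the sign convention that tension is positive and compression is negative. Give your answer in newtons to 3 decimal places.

N=5 nodes, M=7 members, R=3 reactions → 2N=10, M+R=10
member 0 (0-1): L=5.7528, (cx,cy)=(0.4233,0.9060)
member 1 (0-2): L=4.8030, (cx,cy)=(1.0000,0.0000)
member 2 (1-2): L=5.7247, (cx,cy)=(0.4136,-0.9104)
member 3 (1-3): L=4.3306, (cx,cy)=(0.9999,0.0173)
member 4 (2-3): L=5.6393, (cx,cy)=(0.3479,0.9375)
member 5 (2-4): L=4.5970, (cx,cy)=(1.0000,0.0000)
member 6 (3-4): L=5.9072, (cx,cy)=(0.4461,-0.8950)
solve A·x = −loads:
  F[0-1] = -1336.5745 N (compression)
  F[0-2] = +656.3594 N (tension)
  F[1-2] = +1308.9960 N (tension)
  F[1-3] = -1107.3651 N (compression)
  F[2-3] = +1369.9672 N (tension)
  F[2-4] = +630.5670 N (tension)
  F[3-4] = -1413.6305 N (compression)
  Rx@0 = -90.6200 N
  Ry@0 = +1210.9378 N
  Ry@4 = +1265.2022 N

-1336.575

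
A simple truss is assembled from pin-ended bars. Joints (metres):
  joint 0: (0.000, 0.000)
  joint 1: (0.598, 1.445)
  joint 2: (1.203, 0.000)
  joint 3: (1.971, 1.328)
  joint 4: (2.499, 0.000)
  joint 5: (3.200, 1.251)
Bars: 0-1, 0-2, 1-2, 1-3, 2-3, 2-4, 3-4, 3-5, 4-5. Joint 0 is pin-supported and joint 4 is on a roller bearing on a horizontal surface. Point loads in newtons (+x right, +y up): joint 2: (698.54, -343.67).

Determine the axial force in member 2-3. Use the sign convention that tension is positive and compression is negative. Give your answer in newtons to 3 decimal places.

N=6 nodes, M=9 members, R=3 reactions → 2N=12, M+R=12
member 0 (0-1): L=1.5639, (cx,cy)=(0.3824,0.9240)
member 1 (0-2): L=1.2030, (cx,cy)=(1.0000,0.0000)
member 2 (1-2): L=1.5665, (cx,cy)=(0.3862,-0.9224)
member 3 (1-3): L=1.3780, (cx,cy)=(0.9964,-0.0849)
member 4 (2-3): L=1.5341, (cx,cy)=(0.5006,0.8657)
member 5 (2-4): L=1.2960, (cx,cy)=(1.0000,0.0000)
member 6 (3-4): L=1.4291, (cx,cy)=(0.3695,-0.9292)
member 7 (3-5): L=1.2314, (cx,cy)=(0.9980,-0.0625)
member 8 (4-5): L=1.4340, (cx,cy)=(0.4888,0.8724)
solve A·x = −loads:
  F[0-1] = -192.8892 N (compression)
  F[0-2] = +772.2988 N (tension)
  F[1-2] = +207.4359 N (tension)
  F[1-3] = -154.4284 N (compression)
  F[2-3] = +175.9667 N (tension)
  F[2-4] = +65.7774 N (tension)
  F[3-4] = -178.0369 N (compression)
  F[3-5] = +0.0000 N (tension)
  F[4-5] = -0.0000 N (compression)
  Rx@0 = -698.5400 N
  Ry@0 = +178.2298 N
  Ry@4 = +165.4402 N

175.967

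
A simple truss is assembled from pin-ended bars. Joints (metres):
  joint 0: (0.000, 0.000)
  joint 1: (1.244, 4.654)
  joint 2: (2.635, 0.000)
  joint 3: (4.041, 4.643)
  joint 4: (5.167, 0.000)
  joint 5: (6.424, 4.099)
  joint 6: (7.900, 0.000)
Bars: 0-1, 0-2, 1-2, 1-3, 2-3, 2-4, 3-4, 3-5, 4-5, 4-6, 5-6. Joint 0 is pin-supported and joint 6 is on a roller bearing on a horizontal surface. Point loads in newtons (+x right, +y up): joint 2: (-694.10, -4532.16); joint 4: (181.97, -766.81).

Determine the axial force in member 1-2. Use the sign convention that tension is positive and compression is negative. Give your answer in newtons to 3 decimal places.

N=7 nodes, M=11 members, R=3 reactions → 2N=14, M+R=14
member 0 (0-1): L=4.8174, (cx,cy)=(0.2582,0.9661)
member 1 (0-2): L=2.6350, (cx,cy)=(1.0000,0.0000)
member 2 (1-2): L=4.8574, (cx,cy)=(0.2864,-0.9581)
member 3 (1-3): L=2.7970, (cx,cy)=(1.0000,-0.0039)
member 4 (2-3): L=4.8512, (cx,cy)=(0.2898,0.9571)
member 5 (2-4): L=2.5320, (cx,cy)=(1.0000,0.0000)
member 6 (3-4): L=4.7776, (cx,cy)=(0.2357,-0.9718)
member 7 (3-5): L=2.4443, (cx,cy)=(0.9749,-0.2226)
member 8 (4-5): L=4.2874, (cx,cy)=(0.2932,0.9561)
member 9 (4-6): L=2.7330, (cx,cy)=(1.0000,0.0000)
member 10 (5-6): L=4.3566, (cx,cy)=(0.3388,-0.9409)
solve A·x = −loads:
  F[0-1] = -3401.1163 N (compression)
  F[0-2] = +366.1440 N (tension)
  F[1-2] = +3437.0274 N (tension)
  F[1-3] = -1862.5348 N (compression)
  F[2-3] = +1294.6399 N (tension)
  F[2-4] = +1669.2723 N (tension)
  F[3-4] = -987.8488 N (compression)
  F[3-5] = -1286.7548 N (compression)
  F[4-5] = +1806.2028 N (tension)
  F[4-6] = +724.9320 N (tension)
  F[5-6] = -2139.7513 N (compression)
  Rx@0 = +512.1300 N
  Ry@0 = +3285.7613 N
  Ry@6 = +2013.2087 N

3437.027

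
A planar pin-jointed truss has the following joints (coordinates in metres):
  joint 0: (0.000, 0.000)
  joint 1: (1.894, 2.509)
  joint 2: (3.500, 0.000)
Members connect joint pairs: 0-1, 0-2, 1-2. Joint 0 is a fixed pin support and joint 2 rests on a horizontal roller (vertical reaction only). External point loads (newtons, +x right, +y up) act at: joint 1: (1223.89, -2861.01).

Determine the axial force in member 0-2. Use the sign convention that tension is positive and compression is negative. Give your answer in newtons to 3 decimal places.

1552.596

N=3 nodes, M=3 members, R=3 reactions → 2N=6, M+R=6
member 0 (0-1): L=3.1436, (cx,cy)=(0.6025,0.7981)
member 1 (0-2): L=3.5000, (cx,cy)=(1.0000,0.0000)
member 2 (1-2): L=2.9790, (cx,cy)=(0.5391,-0.8422)
solve A·x = −loads:
  F[0-1] = -545.5790 N (compression)
  F[0-2] = +1552.5964 N (tension)
  F[1-2] = -2879.9206 N (compression)
  Rx@0 = -1223.8900 N
  Ry@0 = +435.4406 N
  Ry@2 = +2425.5694 N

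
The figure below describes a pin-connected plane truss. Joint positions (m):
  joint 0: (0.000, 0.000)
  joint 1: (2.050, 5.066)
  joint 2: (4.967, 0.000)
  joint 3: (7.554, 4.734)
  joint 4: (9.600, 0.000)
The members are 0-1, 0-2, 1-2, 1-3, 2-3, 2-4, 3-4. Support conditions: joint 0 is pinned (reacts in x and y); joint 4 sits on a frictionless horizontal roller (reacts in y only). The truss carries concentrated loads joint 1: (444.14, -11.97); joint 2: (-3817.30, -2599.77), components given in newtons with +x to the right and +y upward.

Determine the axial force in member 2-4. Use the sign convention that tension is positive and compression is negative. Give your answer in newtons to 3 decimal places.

N=5 nodes, M=7 members, R=3 reactions → 2N=10, M+R=10
member 0 (0-1): L=5.4651, (cx,cy)=(0.3751,0.9270)
member 1 (0-2): L=4.9670, (cx,cy)=(1.0000,0.0000)
member 2 (1-2): L=5.8458, (cx,cy)=(0.4990,-0.8666)
member 3 (1-3): L=5.5140, (cx,cy)=(0.9982,-0.0602)
member 4 (2-3): L=5.3947, (cx,cy)=(0.4795,0.8775)
member 5 (2-4): L=4.6330, (cx,cy)=(1.0000,0.0000)
member 6 (3-4): L=5.1572, (cx,cy)=(0.3967,-0.9179)
solve A·x = −loads:
  F[0-1] = -1110.8084 N (compression)
  F[0-2] = -2956.4842 N (compression)
  F[1-2] = +1278.7110 N (tension)
  F[1-3] = -1501.6063 N (compression)
  F[2-3] = +1699.8253 N (tension)
  F[2-4] = +683.7472 N (tension)
  F[3-4] = -1723.4759 N (compression)
  Rx@0 = +3373.1600 N
  Ry@0 = +1029.6974 N
  Ry@4 = +1582.0426 N

683.747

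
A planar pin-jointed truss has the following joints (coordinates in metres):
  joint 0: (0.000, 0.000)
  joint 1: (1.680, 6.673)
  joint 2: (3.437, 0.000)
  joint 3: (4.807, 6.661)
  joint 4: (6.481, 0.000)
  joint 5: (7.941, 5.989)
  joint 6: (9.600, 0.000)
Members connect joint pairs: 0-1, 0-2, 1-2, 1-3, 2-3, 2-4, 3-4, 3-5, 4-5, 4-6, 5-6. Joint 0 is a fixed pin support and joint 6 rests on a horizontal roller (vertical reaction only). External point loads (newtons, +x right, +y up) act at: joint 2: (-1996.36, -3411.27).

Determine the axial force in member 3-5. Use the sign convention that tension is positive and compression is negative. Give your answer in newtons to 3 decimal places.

-618.185

N=7 nodes, M=11 members, R=3 reactions → 2N=14, M+R=14
member 0 (0-1): L=6.8812, (cx,cy)=(0.2441,0.9697)
member 1 (0-2): L=3.4370, (cx,cy)=(1.0000,0.0000)
member 2 (1-2): L=6.9004, (cx,cy)=(0.2546,-0.9670)
member 3 (1-3): L=3.1270, (cx,cy)=(1.0000,-0.0038)
member 4 (2-3): L=6.8004, (cx,cy)=(0.2015,0.9795)
member 5 (2-4): L=3.0440, (cx,cy)=(1.0000,0.0000)
member 6 (3-4): L=6.8681, (cx,cy)=(0.2437,-0.9698)
member 7 (3-5): L=3.2052, (cx,cy)=(0.9778,-0.2097)
member 8 (4-5): L=6.1644, (cx,cy)=(0.2368,0.9715)
member 9 (4-6): L=3.1190, (cx,cy)=(1.0000,0.0000)
member 10 (5-6): L=6.2145, (cx,cy)=(0.2670,-0.9637)
solve A·x = −loads:
  F[0-1] = -2258.3019 N (compression)
  F[0-2] = -1445.0128 N (compression)
  F[1-2] = +2269.0846 N (tension)
  F[1-3] = -1129.1137 N (compression)
  F[2-3] = +1242.4464 N (tension)
  F[2-4] = +878.8047 N (tension)
  F[3-4] = -1125.6462 N (compression)
  F[3-5] = -618.1851 N (compression)
  F[4-5] = +1123.6700 N (tension)
  F[4-6] = +338.3113 N (tension)
  F[5-6] = -1267.2972 N (compression)
  Rx@0 = +1996.3600 N
  Ry@0 = +2189.9643 N
  Ry@6 = +1221.3057 N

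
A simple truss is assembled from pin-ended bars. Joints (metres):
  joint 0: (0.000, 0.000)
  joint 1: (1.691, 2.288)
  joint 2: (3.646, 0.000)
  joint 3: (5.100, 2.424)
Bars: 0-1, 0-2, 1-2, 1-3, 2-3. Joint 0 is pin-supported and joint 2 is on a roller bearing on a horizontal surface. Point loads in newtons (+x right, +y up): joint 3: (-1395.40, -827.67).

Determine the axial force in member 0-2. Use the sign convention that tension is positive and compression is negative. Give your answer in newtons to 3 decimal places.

-953.696

N=4 nodes, M=5 members, R=3 reactions → 2N=8, M+R=8
member 0 (0-1): L=2.8451, (cx,cy)=(0.5944,0.8042)
member 1 (0-2): L=3.6460, (cx,cy)=(1.0000,0.0000)
member 2 (1-2): L=3.0095, (cx,cy)=(0.6496,-0.7603)
member 3 (1-3): L=3.4117, (cx,cy)=(0.9992,0.0399)
member 4 (2-3): L=2.8266, (cx,cy)=(0.5144,0.8576)
solve A·x = −loads:
  F[0-1] = -743.1578 N (compression)
  F[0-2] = -953.6957 N (compression)
  F[1-2] = +737.7755 N (tension)
  F[1-3] = -921.7061 N (compression)
  F[2-3] = -922.3058 N (compression)
  Rx@0 = +1395.4000 N
  Ry@0 = +597.6460 N
  Ry@2 = +230.0240 N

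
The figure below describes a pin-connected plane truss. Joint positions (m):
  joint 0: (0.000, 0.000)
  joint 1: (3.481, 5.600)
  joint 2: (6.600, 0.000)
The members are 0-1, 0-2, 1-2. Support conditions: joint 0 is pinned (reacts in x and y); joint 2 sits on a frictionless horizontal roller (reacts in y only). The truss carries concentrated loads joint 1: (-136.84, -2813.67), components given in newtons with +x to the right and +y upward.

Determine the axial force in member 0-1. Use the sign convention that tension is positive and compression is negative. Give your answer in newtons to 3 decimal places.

N=3 nodes, M=3 members, R=3 reactions → 2N=6, M+R=6
member 0 (0-1): L=6.5937, (cx,cy)=(0.5279,0.8493)
member 1 (0-2): L=6.6000, (cx,cy)=(1.0000,0.0000)
member 2 (1-2): L=6.4100, (cx,cy)=(0.4866,-0.8736)
solve A·x = −loads:
  F[0-1] = -1702.3366 N (compression)
  F[0-2] = +761.8665 N (tension)
  F[1-2] = -1565.7479 N (compression)
  Rx@0 = +136.8400 N
  Ry@0 = +1445.7789 N
  Ry@2 = +1367.8911 N

-1702.337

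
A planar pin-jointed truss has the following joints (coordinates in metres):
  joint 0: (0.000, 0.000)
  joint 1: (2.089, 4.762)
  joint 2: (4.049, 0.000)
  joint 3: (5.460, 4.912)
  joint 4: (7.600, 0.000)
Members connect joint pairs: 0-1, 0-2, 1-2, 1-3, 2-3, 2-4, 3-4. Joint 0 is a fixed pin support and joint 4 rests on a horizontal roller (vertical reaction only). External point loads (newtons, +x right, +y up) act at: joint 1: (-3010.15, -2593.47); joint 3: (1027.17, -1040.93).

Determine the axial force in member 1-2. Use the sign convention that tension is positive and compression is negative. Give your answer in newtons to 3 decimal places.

924.013

N=5 nodes, M=7 members, R=3 reactions → 2N=10, M+R=10
member 0 (0-1): L=5.2001, (cx,cy)=(0.4017,0.9158)
member 1 (0-2): L=4.0490, (cx,cy)=(1.0000,0.0000)
member 2 (1-2): L=5.1496, (cx,cy)=(0.3806,-0.9247)
member 3 (1-3): L=3.3743, (cx,cy)=(0.9990,0.0445)
member 4 (2-3): L=5.1106, (cx,cy)=(0.2761,0.9611)
member 5 (2-4): L=3.5510, (cx,cy)=(1.0000,0.0000)
member 6 (3-4): L=5.3579, (cx,cy)=(0.3994,-0.9168)
solve A·x = −loads:
  F[0-1] = -3708.3217 N (compression)
  F[0-2] = -493.2486 N (compression)
  F[1-2] = +924.0129 N (tension)
  F[1-3] = +1169.8838 N (tension)
  F[2-3] = -889.0213 N (compression)
  F[2-4] = +103.8931 N (tension)
  F[3-4] = -260.1174 N (compression)
  Rx@0 = +1982.9800 N
  Ry@0 = +3395.9314 N
  Ry@4 = +238.4686 N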